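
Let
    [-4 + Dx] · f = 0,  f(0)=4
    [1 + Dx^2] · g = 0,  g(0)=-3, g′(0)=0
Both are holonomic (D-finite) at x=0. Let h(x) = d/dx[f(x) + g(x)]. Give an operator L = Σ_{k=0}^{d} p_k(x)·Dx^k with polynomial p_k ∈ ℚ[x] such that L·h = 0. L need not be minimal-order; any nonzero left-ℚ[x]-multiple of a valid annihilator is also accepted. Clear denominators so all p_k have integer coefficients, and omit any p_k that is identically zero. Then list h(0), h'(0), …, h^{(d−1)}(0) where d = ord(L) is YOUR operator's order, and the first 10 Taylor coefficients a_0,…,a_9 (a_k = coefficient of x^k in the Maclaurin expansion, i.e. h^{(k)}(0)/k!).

L = 4 - Dx + 4·Dx^2 - Dx^3  (order 3).
h: a_k = 16, 67, 128, 1021/6, 512/3, 16387/120, 4096/45, 262141/5040, 8192/315, 4194307/362880, …
ICs: h(0) = 16, h′(0) = 67, h′′(0) = 256.

f: a_k = 4, 16, 32, 128/3, 128/3, 512/15, 1024/45, 4096/315, 2048/315, 8192/2835, …
g: a_k = -3, 0, 3/2, 0, -1/8, 0, 1/240, 0, -1/13440, 0, …
Sum ⇒ L₀ = lclm(L_f,L_g) in ℚ(x)⟨Dx⟩.
Derive L from L₀ (diff closure).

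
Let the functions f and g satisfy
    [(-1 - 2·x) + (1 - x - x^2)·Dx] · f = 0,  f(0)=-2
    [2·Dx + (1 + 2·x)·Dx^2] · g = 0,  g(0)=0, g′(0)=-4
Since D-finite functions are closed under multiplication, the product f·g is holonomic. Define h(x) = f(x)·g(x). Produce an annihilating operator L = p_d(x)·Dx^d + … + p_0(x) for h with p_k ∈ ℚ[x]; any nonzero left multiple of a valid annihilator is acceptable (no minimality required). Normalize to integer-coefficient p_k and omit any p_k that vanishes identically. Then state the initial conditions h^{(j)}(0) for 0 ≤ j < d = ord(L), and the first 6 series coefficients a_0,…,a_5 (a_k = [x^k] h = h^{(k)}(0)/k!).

L = (4 + 8·x) + (10·x + 10·x^2)·Dx + (-1 - x + 3·x^2 + 2·x^3)·Dx^2  (order 2).
h: a_k = 0, 8, 0, 56/3, 8/3, 704/15, …
ICs: h(0) = 0, h′(0) = 8.

f: a_k = -2, -2, -4, -6, -10, -16, …
g: a_k = 0, -4, 4, -16/3, 8, -64/5, …
Product ⇒ symmetric product L₀, ord ≤ 2.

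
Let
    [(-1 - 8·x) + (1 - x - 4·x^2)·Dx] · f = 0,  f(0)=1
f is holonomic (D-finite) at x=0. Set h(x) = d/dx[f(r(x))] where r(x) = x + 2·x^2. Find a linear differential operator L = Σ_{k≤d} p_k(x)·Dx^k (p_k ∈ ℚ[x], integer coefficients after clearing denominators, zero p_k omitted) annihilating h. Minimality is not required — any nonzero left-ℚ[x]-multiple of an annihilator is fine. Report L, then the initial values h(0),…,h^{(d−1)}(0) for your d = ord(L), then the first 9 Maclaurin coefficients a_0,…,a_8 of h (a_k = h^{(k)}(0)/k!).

f: a_k = 1, 1, 5, 9, 29, 65, 181, 441, 1165, …
f∘r: x↦r, Dx↦Dx/r' in L_f ⇒ L₀.
Differentiate: ansatz ord ≤ ord L₀ ⇒ L.
L = (14 + 20·x + 120·x^2 + 320·x^3 + 320·x^4) + (-1 - 3·x + 10·x^2 + 40·x^3 + 80·x^4 + 64·x^5)·Dx  (order 1).
h: a_k = 1, 14, 87, 412, 2025, 9594, 42987, 190904, 834957, …
ICs: h(0) = 1.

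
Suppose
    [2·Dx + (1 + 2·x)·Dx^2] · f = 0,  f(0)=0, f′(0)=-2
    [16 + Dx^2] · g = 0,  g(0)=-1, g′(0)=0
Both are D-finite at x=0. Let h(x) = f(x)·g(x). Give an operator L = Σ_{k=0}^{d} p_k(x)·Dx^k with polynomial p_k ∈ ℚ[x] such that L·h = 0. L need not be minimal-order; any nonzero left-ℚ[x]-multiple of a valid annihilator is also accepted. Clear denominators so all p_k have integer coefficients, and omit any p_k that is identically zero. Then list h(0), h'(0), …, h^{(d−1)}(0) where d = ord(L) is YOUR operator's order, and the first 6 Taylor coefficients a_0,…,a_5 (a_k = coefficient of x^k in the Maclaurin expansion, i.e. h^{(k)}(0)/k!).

f: a_k = 0, -2, 2, -8/3, 4, -32/5, …
g: a_k = -1, 0, 8, 0, -32/3, 0, …
L₀ := L_f ⊗_s L_g (sym. prod.), ord ≤ 4.
L = (2688 + 27648·x + 93184·x^2 + 131072·x^3 + 65536·x^4) + (896 + 5888·x + 12288·x^2 + 8192·x^3)·Dx + (408 + 3712·x + 11904·x^2 + 16384·x^3 + 8192·x^4)·Dx^2 + (56 + 368·x + 768·x^2 + 512·x^3)·Dx^3 + (15 + 124·x + 380·x^2 + 512·x^3 + 256·x^4)·Dx^4  (order 4).
h: a_k = 0, 2, -2, -40/3, 12, 32/5, …
ICs: h(0) = 0, h′(0) = 2, h′′(0) = -4, h′′′(0) = -80.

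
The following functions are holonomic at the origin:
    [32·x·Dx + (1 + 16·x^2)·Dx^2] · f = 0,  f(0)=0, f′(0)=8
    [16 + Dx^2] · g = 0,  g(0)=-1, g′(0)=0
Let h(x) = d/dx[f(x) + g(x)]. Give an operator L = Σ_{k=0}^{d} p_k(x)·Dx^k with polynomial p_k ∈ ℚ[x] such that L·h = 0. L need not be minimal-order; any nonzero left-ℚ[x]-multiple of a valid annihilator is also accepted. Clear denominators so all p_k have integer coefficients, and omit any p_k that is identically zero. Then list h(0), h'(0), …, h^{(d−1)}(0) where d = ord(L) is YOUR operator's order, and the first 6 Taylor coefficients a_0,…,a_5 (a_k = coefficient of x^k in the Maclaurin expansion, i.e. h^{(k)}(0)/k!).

f: a_k = 0, 8, 0, -128/3, 0, 2048/5, …
g: a_k = -1, 0, 8, 0, -32/3, 0, …
Weyl lclm of L_f,L_g ⇒ L₀ (ord ≤ 4).
Derive L from L₀ (diff closure).
L = (-5632·x + 114688·x^3 + 131072·x^5) + (-16 + 1792·x^2 + 36864·x^4 + 65536·x^6)·Dx + (-352·x + 7168·x^3 + 8192·x^5)·Dx^2 + (-1 + 112·x^2 + 2304·x^4 + 4096·x^6)·Dx^3  (order 3).
h: a_k = 8, 16, -128, -128/3, 2048, 512/15, …
ICs: h(0) = 8, h′(0) = 16, h′′(0) = -256.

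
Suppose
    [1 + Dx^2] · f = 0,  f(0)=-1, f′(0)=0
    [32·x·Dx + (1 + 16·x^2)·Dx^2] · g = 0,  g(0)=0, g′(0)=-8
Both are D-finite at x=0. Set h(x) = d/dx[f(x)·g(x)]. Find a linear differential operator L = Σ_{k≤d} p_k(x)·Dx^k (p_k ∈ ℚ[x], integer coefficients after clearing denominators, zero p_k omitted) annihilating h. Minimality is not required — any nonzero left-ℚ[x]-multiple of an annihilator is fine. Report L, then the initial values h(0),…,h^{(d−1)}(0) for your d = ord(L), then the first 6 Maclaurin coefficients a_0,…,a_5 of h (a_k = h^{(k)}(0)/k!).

f: a_k = -1, 0, 1/2, 0, -1/24, 0, …
g: a_k = 0, -8, 0, 128/3, 0, -2048/5, …
h₀=f·g: eliminate ⇒ L₀, order ≤ 2·2.
Differentiate: ansatz ord ≤ ord L₀ ⇒ L.
L = (209105 + 6893664·x^2 + 261353216·x^4 + 52248576·x^6 - 2162688·x^8 - 60817408·x^10 + 16777216·x^12) + (108608·x + 9933824·x^3 + 133857280·x^5 + 44564480·x^7 + 20971520·x^9 + 67108864·x^11)·Dx + (210210 + 6980800·x^2 + 263314944·x^4 + 66224128·x^6 + 4063232·x^8 - 54525952·x^10 + 33554432·x^12)·Dx^2 + (108608·x + 9933824·x^3 + 133857280·x^5 + 44564480·x^7 + 20971520·x^9 + 67108864·x^11)·Dx^3 + (1105 + 87136·x^2 + 1961728·x^4 + 13975552·x^6 + 6225920·x^8 + 6291456·x^10 + 16777216·x^12)·Dx^4  (order 4).
h: a_k = 8, 0, -140, 0, 6469/3, 0, …
ICs: h(0) = 8, h′(0) = 0, h′′(0) = -280, h′′′(0) = 0.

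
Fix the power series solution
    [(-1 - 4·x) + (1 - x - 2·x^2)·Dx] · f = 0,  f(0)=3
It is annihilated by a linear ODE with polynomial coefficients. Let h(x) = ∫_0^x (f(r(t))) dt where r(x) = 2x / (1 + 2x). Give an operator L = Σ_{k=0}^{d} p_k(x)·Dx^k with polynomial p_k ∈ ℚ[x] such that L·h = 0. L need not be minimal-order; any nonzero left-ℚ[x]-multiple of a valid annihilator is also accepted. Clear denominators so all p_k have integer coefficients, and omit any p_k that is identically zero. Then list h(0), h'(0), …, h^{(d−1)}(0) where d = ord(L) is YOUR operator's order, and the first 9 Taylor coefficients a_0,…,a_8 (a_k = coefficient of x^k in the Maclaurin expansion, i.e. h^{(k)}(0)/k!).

L = (2 + 20·x)·Dx + (-1 - 4·x + 4·x^2 + 16·x^3)·Dx^2  (order 2).
h: a_k = 0, 3, 3, 8, 0, 192/5, -64, 2304/7, -960, …
ICs: h(0) = 0, h′(0) = 3.

f: a_k = 3, 3, 9, 15, 33, 63, 129, 255, 513, …
Change of var in L_f (x↦r) gives L₀.
Integrate: L := L₀·Dx.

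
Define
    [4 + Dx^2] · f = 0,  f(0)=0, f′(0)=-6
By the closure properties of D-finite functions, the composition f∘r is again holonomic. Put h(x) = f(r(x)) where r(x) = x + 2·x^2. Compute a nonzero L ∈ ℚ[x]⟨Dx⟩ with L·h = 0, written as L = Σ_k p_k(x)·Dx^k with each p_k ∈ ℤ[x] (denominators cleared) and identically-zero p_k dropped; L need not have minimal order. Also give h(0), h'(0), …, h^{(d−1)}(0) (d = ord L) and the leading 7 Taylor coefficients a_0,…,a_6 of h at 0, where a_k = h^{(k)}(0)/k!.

f: a_k = 0, -6, 0, 4, 0, -4/5, 0, …
Substitute x→r, Dx→(1/r')Dx; clear ⇒ L₀.
L = (4 + 48·x + 192·x^2 + 256·x^3) - 4·Dx + (1 + 4·x)·Dx^2  (order 2).
h: a_k = 0, -6, -12, 4, 24, 236/5, 24, …
ICs: h(0) = 0, h′(0) = -6.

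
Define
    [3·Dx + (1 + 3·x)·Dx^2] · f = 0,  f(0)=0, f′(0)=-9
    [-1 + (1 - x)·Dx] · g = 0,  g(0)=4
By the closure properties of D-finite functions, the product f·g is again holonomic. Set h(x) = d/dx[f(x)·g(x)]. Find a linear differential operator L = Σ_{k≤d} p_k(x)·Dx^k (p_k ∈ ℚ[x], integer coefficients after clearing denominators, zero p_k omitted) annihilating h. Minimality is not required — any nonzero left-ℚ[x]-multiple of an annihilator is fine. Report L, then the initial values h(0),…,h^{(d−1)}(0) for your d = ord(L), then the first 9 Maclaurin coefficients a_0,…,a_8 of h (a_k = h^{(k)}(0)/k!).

f: a_k = 0, -9, 27/2, -27, 243/4, -729/5, 729/2, -6561/7, 19683/8, …
g: a_k = 4, 4, 4, 4, 4, 4, 4, 4, 4, …
Sym-product of L_f,L_g gives L₀ (≤ ord 2).
Differentiate: ansatz ord ≤ ord L₀ ⇒ L.
L = 12 + (-3 + 15·x)·Dx + (-1 - 2·x + 3·x^2)·Dx^2  (order 2).
h: a_k = -36, 36, -270, 612, -2151, 30834/5, -95247/5, 1993644/35, -12048021/70, …
ICs: h(0) = -36, h′(0) = 36.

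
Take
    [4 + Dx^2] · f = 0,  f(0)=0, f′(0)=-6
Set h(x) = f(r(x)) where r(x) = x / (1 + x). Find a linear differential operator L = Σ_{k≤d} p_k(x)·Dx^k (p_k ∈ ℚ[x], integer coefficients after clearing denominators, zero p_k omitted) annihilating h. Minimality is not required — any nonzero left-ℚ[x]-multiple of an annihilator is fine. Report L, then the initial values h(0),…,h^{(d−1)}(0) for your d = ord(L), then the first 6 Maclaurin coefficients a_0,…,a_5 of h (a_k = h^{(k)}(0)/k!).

f: a_k = 0, -6, 0, 4, 0, -4/5, …
f∘r: x↦r, Dx↦Dx/r' in L_f ⇒ L₀.
L = 4 + (2 + 6·x + 6·x^2 + 2·x^3)·Dx + (1 + 4·x + 6·x^2 + 4·x^3 + x^4)·Dx^2  (order 2).
h: a_k = 0, -6, 6, -2, -6, 86/5, …
ICs: h(0) = 0, h′(0) = -6.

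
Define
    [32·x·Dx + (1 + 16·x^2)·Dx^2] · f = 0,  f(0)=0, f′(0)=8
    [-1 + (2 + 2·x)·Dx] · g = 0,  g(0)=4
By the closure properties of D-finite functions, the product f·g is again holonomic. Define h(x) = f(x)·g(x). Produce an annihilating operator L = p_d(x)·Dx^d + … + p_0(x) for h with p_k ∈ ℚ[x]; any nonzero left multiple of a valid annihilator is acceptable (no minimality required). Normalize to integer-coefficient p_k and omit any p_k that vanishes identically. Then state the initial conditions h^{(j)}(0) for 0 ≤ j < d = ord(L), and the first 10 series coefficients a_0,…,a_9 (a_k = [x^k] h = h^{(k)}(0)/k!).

f: a_k = 0, 8, 0, -128/3, 0, 2048/5, 0, -32768/7, 0, 524288/9, …
g: a_k = 4, 2, -1/2, 1/4, -5/32, 7/64, -21/256, 33/512, -429/8192, 715/16384, …
Sym-product of L_f,L_g gives L₀ (≤ ord 2).
L = (3 - 64·x - 16·x^2) + (-4 + 124·x + 192·x^2 + 64·x^3)·Dx + (4 + 8·x + 68·x^2 + 128·x^3 + 64·x^4)·Dx^2  (order 2).
h: a_k = 0, 32, 16, -524/3, -250/3, 99509/60, 97129/120, -63582493/3360, -62254327/6720, 15179450477/64512, …
ICs: h(0) = 0, h′(0) = 32.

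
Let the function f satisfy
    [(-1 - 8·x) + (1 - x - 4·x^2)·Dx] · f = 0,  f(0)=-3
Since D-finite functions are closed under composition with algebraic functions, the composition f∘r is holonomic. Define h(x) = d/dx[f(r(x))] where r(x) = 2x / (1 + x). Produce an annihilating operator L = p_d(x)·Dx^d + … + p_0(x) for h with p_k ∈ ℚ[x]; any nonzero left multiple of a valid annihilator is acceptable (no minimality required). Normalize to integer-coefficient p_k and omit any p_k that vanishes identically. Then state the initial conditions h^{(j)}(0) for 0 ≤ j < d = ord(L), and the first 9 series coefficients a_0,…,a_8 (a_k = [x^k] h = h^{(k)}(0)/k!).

f: a_k = -3, -3, -15, -27, -87, -195, -543, -1323, -3495, …
h₀=f(r): pull back L_f along r ⇒ L₀.
Derive L from L₀ (diff closure).
L = (18 + 102·x + 918·x^2 + 578·x^3) + (-1 - 18·x + 306·x^3 + 289·x^4)·Dx  (order 1).
h: a_k = -6, -108, -306, -3672, -8670, -93636, -206346, -2122416, -4510134, …
ICs: h(0) = -6.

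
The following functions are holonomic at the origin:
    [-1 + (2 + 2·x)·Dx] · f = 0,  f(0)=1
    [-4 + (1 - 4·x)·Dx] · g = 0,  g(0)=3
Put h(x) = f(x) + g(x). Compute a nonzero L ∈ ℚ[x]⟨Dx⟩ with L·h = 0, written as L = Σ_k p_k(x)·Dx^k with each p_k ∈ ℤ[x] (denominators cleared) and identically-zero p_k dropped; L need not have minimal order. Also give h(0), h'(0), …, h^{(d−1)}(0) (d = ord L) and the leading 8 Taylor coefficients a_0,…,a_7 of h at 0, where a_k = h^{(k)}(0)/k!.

f: a_k = 1, 1/2, -1/8, 1/16, -5/128, 7/256, -21/1024, 33/2048, …
g: a_k = 3, 12, 48, 192, 768, 3072, 12288, 49152, …
Weyl lclm of L_f,L_g ⇒ L₀ (ord ≤ 2).
L = (68 + 48·x) + (-129 - 248·x - 144·x^2)·Dx + (14 - 18·x - 128·x^2 - 96·x^3)·Dx^2  (order 2).
h: a_k = 4, 25/2, 383/8, 3073/16, 98299/128, 786439/256, 12582891/1024, 100663329/2048, …
ICs: h(0) = 4, h′(0) = 25/2.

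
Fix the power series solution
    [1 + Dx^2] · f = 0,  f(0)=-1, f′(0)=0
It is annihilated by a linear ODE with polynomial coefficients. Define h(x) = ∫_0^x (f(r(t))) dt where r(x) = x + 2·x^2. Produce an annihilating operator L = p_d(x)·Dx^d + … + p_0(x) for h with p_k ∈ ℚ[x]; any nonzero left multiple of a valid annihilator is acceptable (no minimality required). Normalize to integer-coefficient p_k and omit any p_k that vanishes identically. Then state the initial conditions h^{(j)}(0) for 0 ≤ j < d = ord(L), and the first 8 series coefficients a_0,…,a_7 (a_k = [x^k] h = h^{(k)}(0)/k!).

f: a_k = -1, 0, 1/2, 0, -1/24, 0, 1/720, 0, …
L₀ from L_f via x↦r, Dx↦r'^{-1}Dx.
h=∫h₀ ⇒ L = L₀·Dx.
L = (1 + 12·x + 48·x^2 + 64·x^3)·Dx - 4·Dx^2 + (1 + 4·x)·Dx^3  (order 3).
h: a_k = 0, -1, 0, 1/6, 1/2, 47/120, -1/18, -719/5040, …
ICs: h(0) = 0, h′(0) = -1, h′′(0) = 0.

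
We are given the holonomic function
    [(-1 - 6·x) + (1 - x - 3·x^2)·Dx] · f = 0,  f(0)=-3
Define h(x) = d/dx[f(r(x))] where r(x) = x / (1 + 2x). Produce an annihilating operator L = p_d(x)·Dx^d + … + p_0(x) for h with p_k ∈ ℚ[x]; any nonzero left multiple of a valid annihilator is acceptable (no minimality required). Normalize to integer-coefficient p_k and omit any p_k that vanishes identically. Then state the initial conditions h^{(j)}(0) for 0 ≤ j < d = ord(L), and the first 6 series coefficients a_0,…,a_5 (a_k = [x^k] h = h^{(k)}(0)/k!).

L = (4 + 6·x + 30·x^2 + 32·x^3) + (-1 - 13·x - 45·x^2 - 38·x^3 + 16·x^4)·Dx  (order 1).
h: a_k = -3, -12, 45, -204, 840, -3330, …
ICs: h(0) = -3.

f: a_k = -3, -3, -12, -21, -57, -120, …
f∘r: x↦r, Dx↦Dx/r' in L_f ⇒ L₀.
h=h₀': d/dx-closure on L₀ ⇒ L.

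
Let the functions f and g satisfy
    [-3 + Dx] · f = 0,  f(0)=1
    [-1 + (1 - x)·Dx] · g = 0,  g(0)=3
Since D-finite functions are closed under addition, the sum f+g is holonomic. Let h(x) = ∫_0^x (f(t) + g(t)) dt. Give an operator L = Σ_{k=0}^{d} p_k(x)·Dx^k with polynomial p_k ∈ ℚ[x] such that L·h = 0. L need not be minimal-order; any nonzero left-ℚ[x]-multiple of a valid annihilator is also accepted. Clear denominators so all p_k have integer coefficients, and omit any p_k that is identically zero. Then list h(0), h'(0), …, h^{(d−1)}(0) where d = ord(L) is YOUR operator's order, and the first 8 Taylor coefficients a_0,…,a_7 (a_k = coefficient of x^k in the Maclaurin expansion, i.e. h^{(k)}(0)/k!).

f: a_k = 1, 3, 9/2, 9/2, 27/8, 81/40, 81/80, 243/560, …
g: a_k = 3, 3, 3, 3, 3, 3, 3, 3, …
L₀ := lclm(L_f,L_g); ord L₀ ≤ 1+1.
∫: right-multiply L₀ by Dx.
L = (-3 + 9·x)·Dx + (7 - 18·x + 9·x^2)·Dx^2 + (-2 + 5·x - 3·x^2)·Dx^3  (order 3).
h: a_k = 0, 4, 3, 5/2, 15/8, 51/40, 67/80, 321/560, …
ICs: h(0) = 0, h′(0) = 4, h′′(0) = 6.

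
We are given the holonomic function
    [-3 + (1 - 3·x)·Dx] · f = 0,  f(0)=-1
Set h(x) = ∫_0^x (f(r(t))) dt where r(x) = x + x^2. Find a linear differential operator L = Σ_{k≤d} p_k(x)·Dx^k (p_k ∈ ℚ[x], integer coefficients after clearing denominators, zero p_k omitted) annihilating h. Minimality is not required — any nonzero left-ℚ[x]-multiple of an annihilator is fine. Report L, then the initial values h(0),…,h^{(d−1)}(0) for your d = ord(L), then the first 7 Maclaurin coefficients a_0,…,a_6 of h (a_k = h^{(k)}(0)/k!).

f: a_k = -1, -3, -9, -27, -81, -243, -729, …
L₀ from L_f via x↦r, Dx↦r'^{-1}Dx.
h=∫₀ˣh₀: take L = L₀·Dx.
L = (3 + 6·x)·Dx + (-1 + 3·x + 3·x^2)·Dx^2  (order 2).
h: a_k = 0, -1, -3/2, -4, -45/4, -171/5, -108, …
ICs: h(0) = 0, h′(0) = -1.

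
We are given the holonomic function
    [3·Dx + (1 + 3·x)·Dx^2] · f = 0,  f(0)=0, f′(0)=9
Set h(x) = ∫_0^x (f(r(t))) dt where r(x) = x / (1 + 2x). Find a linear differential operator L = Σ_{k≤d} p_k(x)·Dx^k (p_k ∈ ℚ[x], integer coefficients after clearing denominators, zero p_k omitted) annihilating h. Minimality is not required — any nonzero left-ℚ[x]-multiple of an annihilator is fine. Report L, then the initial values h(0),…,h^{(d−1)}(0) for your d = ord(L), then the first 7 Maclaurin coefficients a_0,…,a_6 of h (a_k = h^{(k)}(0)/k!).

f: a_k = 0, 9, -27/2, 27, -243/4, 729/5, -729/2, …
L₀ from L_f via x↦r, Dx↦r'^{-1}Dx.
h=∫₀ˣh₀: take L = L₀·Dx.
L = (7 + 20·x)·Dx^2 + (1 + 7·x + 10·x^2)·Dx^3  (order 3).
h: a_k = 0, 0, 9/2, -21/2, 117/4, -1827/20, 3093/10, …
ICs: h(0) = 0, h′(0) = 0, h′′(0) = 9.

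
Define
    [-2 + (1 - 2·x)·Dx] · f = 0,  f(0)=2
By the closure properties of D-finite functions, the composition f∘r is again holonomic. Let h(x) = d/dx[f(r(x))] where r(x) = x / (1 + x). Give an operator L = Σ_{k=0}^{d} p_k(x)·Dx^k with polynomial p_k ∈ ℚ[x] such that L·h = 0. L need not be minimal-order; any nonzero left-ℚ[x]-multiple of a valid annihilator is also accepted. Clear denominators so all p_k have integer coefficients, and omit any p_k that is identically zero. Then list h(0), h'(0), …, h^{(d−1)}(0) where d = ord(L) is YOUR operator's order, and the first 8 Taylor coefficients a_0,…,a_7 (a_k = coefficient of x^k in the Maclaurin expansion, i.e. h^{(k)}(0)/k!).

f: a_k = 2, 4, 8, 16, 32, 64, 128, 256, …
L₀ from L_f via x↦r, Dx↦r'^{-1}Dx.
h₀' ⇒ L via d/dx closure of L₀.
L = 2 + (-1 + x)·Dx  (order 1).
h: a_k = 4, 8, 12, 16, 20, 24, 28, 32, …
ICs: h(0) = 4.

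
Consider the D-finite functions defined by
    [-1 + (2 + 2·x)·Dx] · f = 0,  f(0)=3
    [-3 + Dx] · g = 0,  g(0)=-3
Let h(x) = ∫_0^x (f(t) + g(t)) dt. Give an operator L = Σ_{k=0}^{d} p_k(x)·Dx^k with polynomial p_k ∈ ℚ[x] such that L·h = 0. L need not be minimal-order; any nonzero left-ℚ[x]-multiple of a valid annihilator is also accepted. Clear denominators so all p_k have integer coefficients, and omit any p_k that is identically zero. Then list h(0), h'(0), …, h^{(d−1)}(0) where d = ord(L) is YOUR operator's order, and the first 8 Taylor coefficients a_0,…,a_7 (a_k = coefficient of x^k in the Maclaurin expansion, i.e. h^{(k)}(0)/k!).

L = (21 + 18·x)·Dx + (-37 - 72·x - 36·x^2)·Dx^2 + (10 + 22·x + 12·x^2)·Dx^3  (order 3).
h: a_k = 0, 0, -15/4, -37/8, -213/64, -1311/640, -2557/2560, -15867/35840, …
ICs: h(0) = 0, h′(0) = 0, h′′(0) = -15/2.

f: a_k = 3, 3/2, -3/8, 3/16, -15/128, 21/256, -63/1024, 99/2048, …
g: a_k = -3, -9, -27/2, -27/2, -81/8, -243/40, -243/80, -729/560, …
Weyl lclm of L_f,L_g ⇒ L₀ (ord ≤ 2).
h=∫₀ˣh₀: take L = L₀·Dx.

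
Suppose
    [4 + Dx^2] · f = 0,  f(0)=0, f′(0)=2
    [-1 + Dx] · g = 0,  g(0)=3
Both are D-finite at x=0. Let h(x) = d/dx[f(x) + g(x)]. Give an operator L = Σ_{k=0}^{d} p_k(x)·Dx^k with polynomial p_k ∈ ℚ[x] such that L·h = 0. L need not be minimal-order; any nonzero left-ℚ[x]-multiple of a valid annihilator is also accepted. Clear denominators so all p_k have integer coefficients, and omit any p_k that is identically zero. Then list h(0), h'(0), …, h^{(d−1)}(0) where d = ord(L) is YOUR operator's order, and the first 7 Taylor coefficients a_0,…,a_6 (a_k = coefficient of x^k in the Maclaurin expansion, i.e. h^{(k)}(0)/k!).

f: a_k = 0, 2, 0, -4/3, 0, 4/15, 0, …
g: a_k = 3, 3, 3/2, 1/2, 1/8, 1/40, 1/240, …
f+g: L₀ = lclm(L_f,L_g), ord ≤ 2+1.
h₀' ⇒ L via d/dx closure of L₀.
L = 4 - 4·Dx + Dx^2 - Dx^3  (order 3).
h: a_k = 5, 3, -5/2, 1/2, 35/24, 1/40, -25/144, …
ICs: h(0) = 5, h′(0) = 3, h′′(0) = -5.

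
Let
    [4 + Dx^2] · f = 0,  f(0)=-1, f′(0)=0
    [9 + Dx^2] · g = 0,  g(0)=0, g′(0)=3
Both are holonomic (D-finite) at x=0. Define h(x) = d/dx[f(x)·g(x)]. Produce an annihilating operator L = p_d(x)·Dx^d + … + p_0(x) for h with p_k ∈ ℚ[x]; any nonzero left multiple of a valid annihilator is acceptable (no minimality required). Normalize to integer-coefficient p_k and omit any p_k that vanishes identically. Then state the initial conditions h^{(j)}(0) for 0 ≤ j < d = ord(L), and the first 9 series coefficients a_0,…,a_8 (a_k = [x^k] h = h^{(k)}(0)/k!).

f: a_k = -1, 0, 2, 0, -2/3, 0, 4/45, 0, -2/315, …
g: a_k = 0, 3, 0, -9/2, 0, 81/40, 0, -243/560, 0, …
h₀=f·g: eliminate ⇒ L₀, order ≤ 2·2.
h₀' ⇒ L via d/dx closure of L₀.
L = 25 + 26·Dx^2 + Dx^4  (order 4).
h: a_k = -3, 0, 63/2, 0, -521/8, 0, 13021/240, 0, -15501/640, …
ICs: h(0) = -3, h′(0) = 0, h′′(0) = 63, h′′′(0) = 0.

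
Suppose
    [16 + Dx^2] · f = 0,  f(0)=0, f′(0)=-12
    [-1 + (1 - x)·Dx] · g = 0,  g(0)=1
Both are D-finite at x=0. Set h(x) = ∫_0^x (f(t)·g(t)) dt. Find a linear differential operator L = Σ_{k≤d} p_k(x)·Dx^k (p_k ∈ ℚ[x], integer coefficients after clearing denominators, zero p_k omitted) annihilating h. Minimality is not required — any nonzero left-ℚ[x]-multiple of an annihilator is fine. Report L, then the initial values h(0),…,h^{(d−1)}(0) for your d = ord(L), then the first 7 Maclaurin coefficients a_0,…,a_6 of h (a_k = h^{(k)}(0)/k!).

f: a_k = 0, -12, 0, 32, 0, -128/5, 0, …
g: a_k = 1, 1, 1, 1, 1, 1, 1, …
Sym-product of L_f,L_g gives L₀ (≤ ord 2).
∫: right-multiply L₀ by Dx.
L = (-16 + 16·x)·Dx + 2·Dx^2 + (-1 + x)·Dx^3  (order 3).
h: a_k = 0, 0, -6, -4, 5, 4, -14/15, …
ICs: h(0) = 0, h′(0) = 0, h′′(0) = -12.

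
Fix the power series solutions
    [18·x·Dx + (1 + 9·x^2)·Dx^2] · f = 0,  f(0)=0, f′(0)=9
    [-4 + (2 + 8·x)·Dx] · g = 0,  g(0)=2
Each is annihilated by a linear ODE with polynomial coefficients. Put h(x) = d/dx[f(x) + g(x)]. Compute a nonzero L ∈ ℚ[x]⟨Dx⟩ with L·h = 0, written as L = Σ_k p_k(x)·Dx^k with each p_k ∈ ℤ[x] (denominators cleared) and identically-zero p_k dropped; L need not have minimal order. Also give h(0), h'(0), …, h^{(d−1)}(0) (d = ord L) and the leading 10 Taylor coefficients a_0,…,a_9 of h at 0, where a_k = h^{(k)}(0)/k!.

f: a_k = 0, 9, 0, -27, 0, 729/5, 0, -6561/7, 0, 6561, …
g: a_k = 2, 4, -4, 8, -20, 56, -168, 528, -1716, 5720, …
Sum ⇒ L₀ = lclm(L_f,L_g) in ℚ(x)⟨Dx⟩.
Differentiate: ansatz ord ≤ ord L₀ ⇒ L.
L = (-36 - 360·x + 972·x^2 + 1944·x^3) + (-30 - 144·x - 18·x^2 + 3888·x^3 + 6804·x^4)·Dx + (-2 + 10·x + 108·x^2 + 306·x^3 + 1134·x^4 + 1944·x^5)·Dx^2  (order 2).
h: a_k = 13, -8, -57, -80, 1009, -1008, -2865, -13728, 110529, -194480, …
ICs: h(0) = 13, h′(0) = -8.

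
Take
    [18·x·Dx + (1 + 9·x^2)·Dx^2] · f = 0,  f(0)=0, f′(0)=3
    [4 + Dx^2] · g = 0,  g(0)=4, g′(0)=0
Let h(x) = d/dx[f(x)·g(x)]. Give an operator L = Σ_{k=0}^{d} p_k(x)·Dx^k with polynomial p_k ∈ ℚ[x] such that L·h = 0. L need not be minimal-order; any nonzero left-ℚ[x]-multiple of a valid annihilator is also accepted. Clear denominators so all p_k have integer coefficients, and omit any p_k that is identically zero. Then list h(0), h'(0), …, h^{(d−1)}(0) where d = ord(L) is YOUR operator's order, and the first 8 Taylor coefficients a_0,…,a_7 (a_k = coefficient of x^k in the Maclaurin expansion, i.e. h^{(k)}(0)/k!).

f: a_k = 0, 3, 0, -9, 0, 243/5, 0, -2187/7, …
g: a_k = 4, 0, -8, 0, 8/3, 0, -16/45, 0, …
f·g: L₀ = L_f ⊗_s L_g, ord ≤ 2·2.
Differentiate: ansatz ord ≤ ord L₀ ⇒ L.
L = (52480 + 1115424·x^2 + 18751824·x^4 + 15209856·x^6 + 3464208·x^8 - 11337408·x^10 + 34012224·x^12) + (31032·x + 1320624·x^3 + 10701720·x^5 + 13646880·x^7 + 18895680·x^9 + 34012224·x^11)·Dx + (13640 + 300780·x^2 + 4978584·x^4 + 5269212·x^6 + 3621672·x^8 + 2834352·x^10 + 17006112·x^12)·Dx^2 + (7758·x + 330156·x^3 + 2675430·x^5 + 3411720·x^7 + 4723920·x^9 + 8503056·x^11)·Dx^3 + (130 + 5481·x^2 + 72657·x^4 + 366687·x^6 + 688905·x^8 + 1417176·x^10 + 2125764·x^12)·Dx^4  (order 4).
h: a_k = 12, 0, -180, 0, 1372, 0, -174676/15, 0, …
ICs: h(0) = 12, h′(0) = 0, h′′(0) = -360, h′′′(0) = 0.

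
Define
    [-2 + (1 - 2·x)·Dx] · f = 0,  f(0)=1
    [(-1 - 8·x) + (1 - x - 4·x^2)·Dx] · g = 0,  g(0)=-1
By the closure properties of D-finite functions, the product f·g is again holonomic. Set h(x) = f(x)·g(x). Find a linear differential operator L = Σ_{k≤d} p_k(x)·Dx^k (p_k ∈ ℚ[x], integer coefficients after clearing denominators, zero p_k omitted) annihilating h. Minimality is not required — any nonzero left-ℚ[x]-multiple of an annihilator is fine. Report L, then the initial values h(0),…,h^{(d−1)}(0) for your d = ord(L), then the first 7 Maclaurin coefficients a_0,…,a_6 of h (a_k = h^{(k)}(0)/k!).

f: a_k = 1, 2, 4, 8, 16, 32, 64, …
g: a_k = -1, -1, -5, -9, -29, -65, -181, …
f·g: L₀ = L_f ⊗_s L_g, ord ≤ 1·1.
L = (-3 - 4·x + 24·x^2) + (1 - 3·x - 2·x^2 + 8·x^3)·Dx  (order 1).
h: a_k = -1, -3, -11, -31, -91, -247, -675, …
ICs: h(0) = -1.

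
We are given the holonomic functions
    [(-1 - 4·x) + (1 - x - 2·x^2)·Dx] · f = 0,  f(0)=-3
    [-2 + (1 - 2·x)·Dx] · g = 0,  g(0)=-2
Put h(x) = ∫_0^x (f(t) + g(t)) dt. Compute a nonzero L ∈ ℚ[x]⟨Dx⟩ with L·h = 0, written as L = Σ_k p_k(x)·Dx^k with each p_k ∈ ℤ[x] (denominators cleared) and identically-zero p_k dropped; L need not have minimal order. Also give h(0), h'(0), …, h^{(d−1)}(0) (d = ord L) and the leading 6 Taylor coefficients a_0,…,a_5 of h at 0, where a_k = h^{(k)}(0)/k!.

f: a_k = -3, -3, -9, -15, -33, -63, …
g: a_k = -2, -4, -8, -16, -32, -64, …
Weyl lclm of L_f,L_g ⇒ L₀ (ord ≤ 2).
Integrate: L := L₀·Dx.
L = -4·Dx + (-2 - 8·x)·Dx^2 + (1 - x - 2·x^2)·Dx^3  (order 3).
h: a_k = 0, -5, -7/2, -17/3, -31/4, -13, …
ICs: h(0) = 0, h′(0) = -5, h′′(0) = -7.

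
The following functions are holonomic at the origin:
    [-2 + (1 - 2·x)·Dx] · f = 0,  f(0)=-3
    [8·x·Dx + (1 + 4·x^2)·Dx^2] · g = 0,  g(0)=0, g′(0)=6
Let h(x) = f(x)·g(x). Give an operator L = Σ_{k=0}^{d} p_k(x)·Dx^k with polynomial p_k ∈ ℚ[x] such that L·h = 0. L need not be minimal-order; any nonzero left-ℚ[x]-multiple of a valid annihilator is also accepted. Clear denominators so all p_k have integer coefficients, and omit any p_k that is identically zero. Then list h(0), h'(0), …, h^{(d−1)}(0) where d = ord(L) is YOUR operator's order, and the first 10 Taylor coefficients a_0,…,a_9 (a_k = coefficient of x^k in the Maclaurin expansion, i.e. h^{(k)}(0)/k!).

L = 16·x + (4 - 8·x + 32·x^2)·Dx + (-1 + 2·x - 4·x^2 + 8·x^3)·Dx^2  (order 2).
h: a_k = 0, -18, -36, -48, -96, -1248/5, -2496/5, -29184/35, -58368/35, -134656/35, …
ICs: h(0) = 0, h′(0) = -18.

f: a_k = -3, -6, -12, -24, -48, -96, -192, -384, -768, -1536, …
g: a_k = 0, 6, 0, -8, 0, 96/5, 0, -384/7, 0, 512/3, …
L₀ := L_f ⊗_s L_g (sym. prod.), ord ≤ 2.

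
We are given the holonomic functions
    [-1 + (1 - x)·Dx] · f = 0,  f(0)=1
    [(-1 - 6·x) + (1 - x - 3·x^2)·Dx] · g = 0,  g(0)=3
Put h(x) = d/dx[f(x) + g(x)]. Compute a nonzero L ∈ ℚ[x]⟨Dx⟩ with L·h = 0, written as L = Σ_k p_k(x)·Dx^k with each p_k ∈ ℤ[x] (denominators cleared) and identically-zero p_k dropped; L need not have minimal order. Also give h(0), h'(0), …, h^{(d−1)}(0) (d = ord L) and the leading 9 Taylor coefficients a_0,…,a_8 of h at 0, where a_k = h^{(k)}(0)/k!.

L = (-6 - 72·x - 216·x^3 + 54·x^4) + (6 + 30·x - 18·x^2 + 72·x^3 - 207·x^4 + 54·x^5)·Dx + (-1 + 2·x - 7·x^2 + 18·x^3 + 12·x^4 - 33·x^5 + 9·x^6)·Dx^2  (order 2).
h: a_k = 4, 26, 66, 232, 605, 1752, 4564, 12200, 31302, …
ICs: h(0) = 4, h′(0) = 26.

f: a_k = 1, 1, 1, 1, 1, 1, 1, 1, 1, …
g: a_k = 3, 3, 12, 21, 57, 120, 291, 651, 1524, …
Weyl lclm of L_f,L_g ⇒ L₀ (ord ≤ 2).
h=h₀': d/dx-closure on L₀ ⇒ L.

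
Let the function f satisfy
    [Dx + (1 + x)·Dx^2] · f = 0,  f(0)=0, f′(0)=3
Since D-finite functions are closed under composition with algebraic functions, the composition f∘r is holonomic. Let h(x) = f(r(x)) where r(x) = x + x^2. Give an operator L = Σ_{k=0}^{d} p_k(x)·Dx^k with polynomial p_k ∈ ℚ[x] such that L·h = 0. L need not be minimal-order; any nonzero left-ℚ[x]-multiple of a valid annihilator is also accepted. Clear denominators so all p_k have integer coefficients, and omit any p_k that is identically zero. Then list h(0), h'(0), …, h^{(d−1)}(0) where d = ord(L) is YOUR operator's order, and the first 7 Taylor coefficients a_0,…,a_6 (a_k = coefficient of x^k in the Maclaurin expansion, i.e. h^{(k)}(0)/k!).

L = (-1 + 2·x + 2·x^2)·Dx + (1 + 3·x + 3·x^2 + 2·x^3)·Dx^2  (order 2).
h: a_k = 0, 3, 3/2, -2, 3/4, 3/5, -1, …
ICs: h(0) = 0, h′(0) = 3.

f: a_k = 0, 3, -3/2, 1, -3/4, 3/5, -1/2, …
Change of var in L_f (x↦r) gives L₀.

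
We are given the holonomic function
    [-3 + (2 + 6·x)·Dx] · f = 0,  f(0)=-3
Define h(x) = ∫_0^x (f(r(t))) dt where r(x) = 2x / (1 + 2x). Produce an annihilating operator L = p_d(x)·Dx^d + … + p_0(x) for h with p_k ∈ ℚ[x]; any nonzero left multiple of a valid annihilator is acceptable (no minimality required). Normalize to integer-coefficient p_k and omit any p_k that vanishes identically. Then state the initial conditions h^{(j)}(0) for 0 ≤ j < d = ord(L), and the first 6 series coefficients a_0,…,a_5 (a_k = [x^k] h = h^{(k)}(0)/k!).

L = -3·Dx + (1 + 10·x + 16·x^2)·Dx^2  (order 2).
h: a_k = 0, -3, -9/2, 21/2, -261/8, 5031/40, …
ICs: h(0) = 0, h′(0) = -3.

f: a_k = -3, -9/2, 27/8, -81/16, 1215/128, -5103/256, …
L₀ from L_f via x↦r, Dx↦r'^{-1}Dx.
Integrate: L := L₀·Dx.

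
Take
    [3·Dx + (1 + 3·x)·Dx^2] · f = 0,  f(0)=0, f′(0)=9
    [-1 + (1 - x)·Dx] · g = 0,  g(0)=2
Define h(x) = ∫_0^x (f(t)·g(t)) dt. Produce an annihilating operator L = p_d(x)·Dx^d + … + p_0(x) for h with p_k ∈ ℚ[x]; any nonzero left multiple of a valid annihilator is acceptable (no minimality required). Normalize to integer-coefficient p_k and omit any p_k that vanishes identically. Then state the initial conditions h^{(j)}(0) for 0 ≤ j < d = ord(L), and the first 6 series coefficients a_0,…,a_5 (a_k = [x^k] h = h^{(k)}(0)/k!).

L = 3·Dx + (-1 + 9·x)·Dx^2 + (-1 - 2·x + 3·x^2)·Dx^3  (order 3).
h: a_k = 0, 0, 9, -3, 45/4, -153/10, …
ICs: h(0) = 0, h′(0) = 0, h′′(0) = 18.

f: a_k = 0, 9, -27/2, 27, -243/4, 729/5, …
g: a_k = 2, 2, 2, 2, 2, 2, …
h₀=f·g: eliminate ⇒ L₀, order ≤ 2·1.
h=∫₀ˣh₀: take L = L₀·Dx.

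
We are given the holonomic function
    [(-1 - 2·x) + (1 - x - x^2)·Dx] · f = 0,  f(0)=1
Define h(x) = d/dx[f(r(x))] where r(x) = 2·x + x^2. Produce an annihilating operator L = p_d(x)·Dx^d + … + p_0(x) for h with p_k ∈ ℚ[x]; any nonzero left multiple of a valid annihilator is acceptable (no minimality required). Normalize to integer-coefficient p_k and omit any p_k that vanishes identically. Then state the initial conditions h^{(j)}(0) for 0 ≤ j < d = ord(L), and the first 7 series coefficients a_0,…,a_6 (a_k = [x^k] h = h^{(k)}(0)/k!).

L = (9 + 42·x + 105·x^2 + 164·x^3 + 141·x^4 + 60·x^5 + 10·x^6) + (-1 - 3·x + 9·x^2 + 39·x^3 + 55·x^4 + 39·x^5 + 14·x^6 + 2·x^7)·Dx  (order 1).
h: a_k = 2, 18, 96, 472, 2170, 9570, 41048, …
ICs: h(0) = 2.

f: a_k = 1, 1, 2, 3, 5, 8, 13, …
Change of var in L_f (x↦r) gives L₀.
h=h₀': d/dx-closure on L₀ ⇒ L.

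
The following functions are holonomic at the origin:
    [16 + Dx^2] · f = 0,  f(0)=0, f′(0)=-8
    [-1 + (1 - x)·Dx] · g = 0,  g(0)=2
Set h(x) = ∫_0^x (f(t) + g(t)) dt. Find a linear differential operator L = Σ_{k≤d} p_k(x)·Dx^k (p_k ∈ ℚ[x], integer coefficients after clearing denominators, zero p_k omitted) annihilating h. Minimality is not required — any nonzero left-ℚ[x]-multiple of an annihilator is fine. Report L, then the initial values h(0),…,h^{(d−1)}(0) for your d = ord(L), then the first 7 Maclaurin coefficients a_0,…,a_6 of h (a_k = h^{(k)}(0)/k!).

f: a_k = 0, -8, 0, 64/3, 0, -256/15, 0, …
g: a_k = 2, 2, 2, 2, 2, 2, 2, …
h₀=f+g: left-lcm gives L₀, ord ≤ 3.
h=∫h₀ ⇒ L = L₀·Dx.
L = (-176 + 256·x - 128·x^2)·Dx + (144 - 400·x + 384·x^2 - 128·x^3)·Dx^2 + (-11 + 16·x - 8·x^2)·Dx^3 + (9 - 25·x + 24·x^2 - 8·x^3)·Dx^4  (order 4).
h: a_k = 0, 2, -3, 2/3, 35/6, 2/5, -113/45, …
ICs: h(0) = 0, h′(0) = 2, h′′(0) = -6, h′′′(0) = 4.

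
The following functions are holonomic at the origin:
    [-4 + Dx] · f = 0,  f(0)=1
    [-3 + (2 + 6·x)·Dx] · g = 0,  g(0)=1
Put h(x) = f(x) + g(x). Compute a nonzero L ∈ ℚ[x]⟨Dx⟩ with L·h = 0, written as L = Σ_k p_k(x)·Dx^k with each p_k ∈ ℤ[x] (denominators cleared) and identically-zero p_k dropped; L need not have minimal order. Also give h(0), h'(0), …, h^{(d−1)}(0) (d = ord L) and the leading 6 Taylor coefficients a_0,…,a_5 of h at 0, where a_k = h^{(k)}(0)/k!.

f: a_k = 1, 4, 8, 32/3, 32/3, 128/15, …
g: a_k = 1, 3/2, -9/8, 27/16, -405/128, 1701/256, …
Sum ⇒ L₀ = lclm(L_f,L_g) in ℚ(x)⟨Dx⟩.
L = (132 + 288·x) + (-73 - 384·x - 576·x^2)·Dx + (10 + 78·x + 144·x^2)·Dx^2  (order 2).
h: a_k = 2, 11/2, 55/8, 593/48, 2881/384, 58283/3840, …
ICs: h(0) = 2, h′(0) = 11/2.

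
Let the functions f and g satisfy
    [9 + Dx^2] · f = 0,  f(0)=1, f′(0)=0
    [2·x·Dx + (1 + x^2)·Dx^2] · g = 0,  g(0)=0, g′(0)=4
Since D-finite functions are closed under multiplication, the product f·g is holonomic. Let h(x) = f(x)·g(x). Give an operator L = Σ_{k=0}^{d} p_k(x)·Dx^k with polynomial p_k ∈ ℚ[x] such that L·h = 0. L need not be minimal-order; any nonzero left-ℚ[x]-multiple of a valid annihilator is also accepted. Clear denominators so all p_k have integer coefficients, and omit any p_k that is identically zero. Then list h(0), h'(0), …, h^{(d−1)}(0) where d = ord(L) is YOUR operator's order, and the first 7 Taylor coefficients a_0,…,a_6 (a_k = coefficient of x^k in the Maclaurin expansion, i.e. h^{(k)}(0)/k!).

L = (1170 + 3834·x^2 + 4779·x^4 + 2916·x^6 + 729·x^8) + (396·x + 1044·x^3 + 972·x^5 + 324·x^7)·Dx + (220 + 768·x^2 + 1026·x^4 + 648·x^6 + 162·x^8)·Dx^2 + (44·x + 116·x^3 + 108·x^5 + 36·x^7)·Dx^3 + (10 + 38·x^2 + 55·x^4 + 36·x^6 + 9·x^8)·Dx^4  (order 4).
h: a_k = 0, 4, 0, -58/3, 0, 203/10, 0, …
ICs: h(0) = 0, h′(0) = 4, h′′(0) = 0, h′′′(0) = -116.

f: a_k = 1, 0, -9/2, 0, 27/8, 0, -81/80, …
g: a_k = 0, 4, 0, -4/3, 0, 4/5, 0, …
h₀=f·g: eliminate ⇒ L₀, order ≤ 2·2.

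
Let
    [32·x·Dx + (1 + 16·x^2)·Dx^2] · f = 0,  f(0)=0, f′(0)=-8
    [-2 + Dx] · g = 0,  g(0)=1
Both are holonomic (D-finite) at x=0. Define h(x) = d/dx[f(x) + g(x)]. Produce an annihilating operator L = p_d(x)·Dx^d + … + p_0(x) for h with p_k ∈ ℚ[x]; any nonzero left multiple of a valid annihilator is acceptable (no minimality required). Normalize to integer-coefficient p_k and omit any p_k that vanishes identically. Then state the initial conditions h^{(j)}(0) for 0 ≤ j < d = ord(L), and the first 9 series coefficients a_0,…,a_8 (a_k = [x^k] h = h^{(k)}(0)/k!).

L = (32 - 64·x - 1536·x^2 - 1024·x^3) + (-18 + 704·x^2 - 512·x^4)·Dx + (1 + 16·x + 32·x^2 + 256·x^3 + 256·x^4)·Dx^2  (order 2).
h: a_k = -6, 4, 132, 8/3, -6140/3, 8/15, 1474568/45, 16/315, -165150716/315, …
ICs: h(0) = -6, h′(0) = 4.

f: a_k = 0, -8, 0, 128/3, 0, -2048/5, 0, 32768/7, 0, …
g: a_k = 1, 2, 2, 4/3, 2/3, 4/15, 4/45, 8/315, 2/315, …
f+g: L₀ = lclm(L_f,L_g), ord ≤ 2+1.
Derive L from L₀ (diff closure).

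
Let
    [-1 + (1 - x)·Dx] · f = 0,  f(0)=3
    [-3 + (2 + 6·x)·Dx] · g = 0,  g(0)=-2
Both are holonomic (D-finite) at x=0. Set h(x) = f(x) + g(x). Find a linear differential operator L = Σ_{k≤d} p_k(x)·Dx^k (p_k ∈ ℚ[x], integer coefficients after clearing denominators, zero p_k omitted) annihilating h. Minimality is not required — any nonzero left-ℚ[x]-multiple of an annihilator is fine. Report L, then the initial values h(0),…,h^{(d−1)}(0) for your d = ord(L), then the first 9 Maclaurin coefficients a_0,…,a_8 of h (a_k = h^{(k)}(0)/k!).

L = (-21 - 27·x) + (17 + 30·x + 81·x^2)·Dx + (2 - 14·x - 42·x^2 + 54·x^3)·Dx^2  (order 2).
h: a_k = 1, 0, 21/4, -3/8, 597/64, -1317/128, 16845/512, -69099/1024, 2863821/16384, …
ICs: h(0) = 1, h′(0) = 0.

f: a_k = 3, 3, 3, 3, 3, 3, 3, 3, 3, …
g: a_k = -2, -3, 9/4, -27/8, 405/64, -1701/128, 15309/512, -72171/1024, 2814669/16384, …
Sum ⇒ L₀ = lclm(L_f,L_g) in ℚ(x)⟨Dx⟩.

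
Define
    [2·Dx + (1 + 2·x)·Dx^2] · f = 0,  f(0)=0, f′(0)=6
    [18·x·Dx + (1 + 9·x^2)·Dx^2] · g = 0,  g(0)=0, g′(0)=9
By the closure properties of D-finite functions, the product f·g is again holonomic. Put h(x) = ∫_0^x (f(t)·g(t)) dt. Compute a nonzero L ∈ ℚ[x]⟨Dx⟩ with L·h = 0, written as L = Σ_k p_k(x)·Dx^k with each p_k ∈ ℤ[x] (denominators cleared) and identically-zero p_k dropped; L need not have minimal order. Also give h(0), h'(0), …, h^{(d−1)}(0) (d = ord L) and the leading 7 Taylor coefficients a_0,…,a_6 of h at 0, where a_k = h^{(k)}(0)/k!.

L = (792 + 3024·x + 22680·x^2 + 102384·x^3 + 174960·x^4 + 151632·x^5 + 104976·x^7)·Dx^2 + (332 + 4752·x + 28908·x^2 + 127008·x^3 + 351216·x^4 + 542376·x^5 + 408240·x^6 + 157464·x^7 + 367416·x^8)·Dx^3 + (44 + 916·x + 6696·x^2 + 27252·x^3 + 85860·x^4 + 193428·x^5 + 279936·x^6 + 224532·x^7 + 157464·x^8 + 209952·x^9)·Dx^4 + (10 + 76·x + 418·x^2 + 1728·x^3 + 5391·x^4 + 12960·x^5 + 24948·x^6 + 34992·x^7 + 29889·x^8 + 26244·x^9 + 26244·x^10)·Dx^5  (order 5).
h: a_k = 0, 0, 0, 18, -27/2, -18, 9, …
ICs: h(0) = 0, h′(0) = 0, h′′(0) = 0, h′′′(0) = 108, h′′′′(0) = -324.

f: a_k = 0, 6, -6, 8, -12, 96/5, -32, …
g: a_k = 0, 9, 0, -27, 0, 729/5, 0, …
L₀ := L_f ⊗_s L_g (sym. prod.), ord ≤ 4.
Integrate: L := L₀·Dx.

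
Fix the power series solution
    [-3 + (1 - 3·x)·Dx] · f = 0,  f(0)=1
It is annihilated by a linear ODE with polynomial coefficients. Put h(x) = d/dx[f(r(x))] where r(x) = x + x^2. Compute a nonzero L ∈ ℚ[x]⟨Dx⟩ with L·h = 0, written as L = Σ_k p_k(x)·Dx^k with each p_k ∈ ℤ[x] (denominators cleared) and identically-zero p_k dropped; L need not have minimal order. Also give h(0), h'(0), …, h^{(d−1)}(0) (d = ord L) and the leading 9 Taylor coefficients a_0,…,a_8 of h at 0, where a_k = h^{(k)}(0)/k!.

f: a_k = 1, 3, 9, 27, 81, 243, 729, 2187, 6561, …
Substitute x→r, Dx→(1/r')Dx; clear ⇒ L₀.
h₀' ⇒ L via d/dx closure of L₀.
L = (8 + 18·x + 18·x^2) + (-1 + x + 9·x^2 + 6·x^3)·Dx  (order 1).
h: a_k = 3, 24, 135, 684, 3240, 14742, 65205, 282528, 1205037, …
ICs: h(0) = 3.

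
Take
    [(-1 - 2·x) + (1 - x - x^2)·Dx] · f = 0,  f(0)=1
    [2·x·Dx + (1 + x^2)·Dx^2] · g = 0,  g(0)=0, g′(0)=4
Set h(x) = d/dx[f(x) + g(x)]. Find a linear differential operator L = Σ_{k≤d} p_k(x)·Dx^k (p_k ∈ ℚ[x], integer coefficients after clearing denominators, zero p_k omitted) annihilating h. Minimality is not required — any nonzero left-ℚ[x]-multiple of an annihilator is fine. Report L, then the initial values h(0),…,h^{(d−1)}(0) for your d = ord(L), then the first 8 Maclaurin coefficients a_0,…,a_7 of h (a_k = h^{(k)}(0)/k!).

f: a_k = 1, 1, 2, 3, 5, 8, 13, 21, …
g: a_k = 0, 4, 0, -4/3, 0, 4/5, 0, -4/7, …
L₀ := lclm(L_f,L_g); ord L₀ ≤ 1+2.
h=h₀': d/dx-closure on L₀ ⇒ L.
L = (-4 + 16·x + 64·x^2 + 72·x^3 + 66·x^4 + 6·x^6) + (10 + 24·x + 28·x^2 + 60·x^3 + 65·x^4 + 50·x^5 + 3·x^6 + 6·x^7)·Dx + (-2 - 2·x - 2·x^2 + 8·x^3 + 5·x^4 + 11·x^5 + 6·x^6 + x^7 + x^8)·Dx^2  (order 2).
h: a_k = 5, 4, 5, 20, 44, 78, 143, 272, …
ICs: h(0) = 5, h′(0) = 4.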